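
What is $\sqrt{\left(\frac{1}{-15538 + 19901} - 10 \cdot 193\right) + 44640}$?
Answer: $\frac{3 \sqrt{90335299817}}{4363} \approx 206.66$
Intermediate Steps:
$\sqrt{\left(\frac{1}{-15538 + 19901} - 10 \cdot 193\right) + 44640} = \sqrt{\left(\frac{1}{4363} - 1930\right) + 44640} = \sqrt{- \frac{8420589}{4363} + 44640} = \sqrt{\frac{186343731}{4363}} = \frac{3 \sqrt{90335299817}}{4363}$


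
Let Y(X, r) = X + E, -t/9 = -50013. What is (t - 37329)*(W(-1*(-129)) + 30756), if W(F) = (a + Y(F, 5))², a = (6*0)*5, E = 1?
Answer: 19671824928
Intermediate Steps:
t = 450117 (t = -9*(-50013) = 450117)
Y(X, r) = 1 + X (Y(X, r) = X + 1 = 1 + X)
a = 0 (a = 0*5 = 0)
W(F) = (1 + F)² (W(F) = (0 + (1 + F))² = (1 + F)²)
(t - 37329)*(W(-1*(-129)) + 30756) = (450117 - 37329)*((1 - 1*(-129))² + 30756) = 412788*((1 + 129)² + 30756) = 412788*(130² + 30756) = 412788*(16900 + 30756) = 412788*47656 = 19671824928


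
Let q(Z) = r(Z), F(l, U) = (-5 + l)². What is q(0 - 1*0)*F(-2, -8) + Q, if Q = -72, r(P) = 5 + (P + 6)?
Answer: 467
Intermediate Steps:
r(P) = 11 + P (r(P) = 5 + (6 + P) = 11 + P)
q(Z) = 11 + Z
q(0 - 1*0)*F(-2, -8) + Q = (11 + (0 - 1*0))*(-5 - 2)² - 72 = (11 + (0 + 0))*(-7)² - 72 = (11 + 0)*49 - 72 = 11*49 - 72 = 539 - 72 = 467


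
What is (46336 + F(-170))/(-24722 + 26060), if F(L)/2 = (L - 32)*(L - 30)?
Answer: 63568/669 ≈ 95.019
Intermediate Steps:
F(L) = 2*(-32 + L)*(-30 + L) (F(L) = 2*((L - 32)*(L - 30)) = 2*((-32 + L)*(-30 + L)) = 2*(-32 + L)*(-30 + L))
(46336 + F(-170))/(-24722 + 26060) = (46336 + (1920 - 124*(-170) + 2*(-170)²))/(-24722 + 26060) = (46336 + (1920 + 21080 + 2*28900))/1338 = (46336 + (1920 + 21080 + 57800))*(1/1338) = (46336 + 80800)*(1/1338) = 127136*(1/1338) = 63568/669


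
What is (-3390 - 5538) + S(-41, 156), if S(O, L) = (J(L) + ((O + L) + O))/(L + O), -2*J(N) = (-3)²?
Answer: -2053301/230 ≈ -8927.4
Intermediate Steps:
J(N) = -9/2 (J(N) = -½*(-3)² = -½*9 = -9/2)
S(O, L) = (-9/2 + L + 2*O)/(L + O) (S(O, L) = (-9/2 + ((O + L) + O))/(L + O) = (-9/2 + ((L + O) + O))/(L + O) = (-9/2 + (L + 2*O))/(L + O) = (-9/2 + L + 2*O)/(L + O))
(-3390 - 5538) + S(-41, 156) = (-3390 - 5538) + (-9/2 + 156 + 2*(-41))/(156 - 41) = -8928 + (-9/2 + 156 - 82)/115 = -8928 + (1/115)*(139/2) = -8928 + 139/230 = -2053301/230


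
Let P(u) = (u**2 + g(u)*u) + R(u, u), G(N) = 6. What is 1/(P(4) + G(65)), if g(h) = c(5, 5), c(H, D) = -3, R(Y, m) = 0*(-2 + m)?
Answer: 1/10 ≈ 0.10000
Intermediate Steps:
R(Y, m) = 0
g(h) = -3
P(u) = u**2 - 3*u (P(u) = (u**2 - 3*u) + 0 = u**2 - 3*u)
1/(P(4) + G(65)) = 1/(4*(-3 + 4) + 6) = 1/(4*1 + 6) = 1/(4 + 6) = 1/10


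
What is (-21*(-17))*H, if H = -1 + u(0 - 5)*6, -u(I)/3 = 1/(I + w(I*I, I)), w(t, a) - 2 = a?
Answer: 1785/4 ≈ 446.25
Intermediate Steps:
w(t, a) = 2 + a
u(I) = -3/(2 + 2*I) (u(I) = -3/(I + (2 + I)) = -3/(2 + 2*I))
H = 5/4 (H = -1 - 3/(2 + 2*(0 - 5))*6 = -1 - 3/(2 + 2*(-5))*6 = -1 - 3/(2 - 10)*6 = -1 - 3/(-8)*6 = -1 - 3*(-⅛)*6 = -1 + (3/8)*6 = -1 + 9/4 = 5/4 ≈ 1.2500)
(-21*(-17))*H = -21*(-17)*(5/4) = 357*(5/4) = 1785/4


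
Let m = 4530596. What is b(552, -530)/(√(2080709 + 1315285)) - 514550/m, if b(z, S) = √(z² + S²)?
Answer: -257275/2265298 + √10146467706/242571 ≈ 0.30169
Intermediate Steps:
b(z, S) = √(S² + z²)
b(552, -530)/(√(2080709 + 1315285)) - 514550/m = √((-530)² + 552²)/(√(2080709 + 1315285)) - 514550/4530596 = √(280900 + 304704)/(√3395994) - 514550*1/4530596 = √585604/((7*√69306)) - 257275/2265298 = (2*√146401)*(√69306/485142) - 257275/2265298 = √10146467706/242571 - 257275/2265298 = -257275/2265298 + √10146467706/242571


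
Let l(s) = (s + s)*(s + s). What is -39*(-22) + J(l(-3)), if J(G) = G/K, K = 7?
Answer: 6042/7 ≈ 863.14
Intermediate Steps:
l(s) = 4*s**2 (l(s) = (2*s)*(2*s) = 4*s**2)
J(G) = G/7
-39*(-22) + J(l(-3)) = -39*(-22) + (4*(-3)**2)/7 = 858 + (4*9)/7 = 858 + (1/7)*36 = 858 + 36/7 = 6042/7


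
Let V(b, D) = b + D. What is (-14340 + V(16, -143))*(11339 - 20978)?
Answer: 139447413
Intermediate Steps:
V(b, D) = D + b
(-14340 + V(16, -143))*(11339 - 20978) = (-14340 + (-143 + 16))*(11339 - 20978) = (-14340 - 127)*(-9639) = -14467*(-9639) = 139447413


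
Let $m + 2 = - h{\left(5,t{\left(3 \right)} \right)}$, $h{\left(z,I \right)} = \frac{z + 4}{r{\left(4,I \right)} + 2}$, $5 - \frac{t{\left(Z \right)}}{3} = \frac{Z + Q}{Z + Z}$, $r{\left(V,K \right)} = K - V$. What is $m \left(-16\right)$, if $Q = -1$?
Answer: $44$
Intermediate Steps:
$t{\left(Z \right)} = 15 - \frac{3 \left(-1 + Z\right)}{2 Z}$ ($t{\left(Z \right)} = 15 - 3 \frac{Z - 1}{Z + Z} = 15 - 3 \frac{-1 + Z}{2 Z} = 15 - \frac{3 \left(-1 + Z\right)}{2 Z}$)
$h{\left(z,I \right)} = \frac{4 + z}{-2 + I}$ ($h{\left(z,I \right)} = \frac{z + 4}{\left(I - 4\right) + 2} = \frac{4 + z}{\left(I - 4\right) + 2} = \frac{4 + z}{\left(-4 + I\right) + 2} = \frac{4 + z}{-2 + I}$)
$m = - \frac{11}{4}$ ($m = -2 - \frac{4 + 5}{-2 + \frac{3 \left(1 + 9 \cdot 3\right)}{2 \cdot 3}} = -2 - \frac{1}{-2 + \frac{3}{2} \cdot \frac{1}{3} \left(1 + 27\right)} 9 = -2 - \frac{1}{-2 + \frac{3}{2} \cdot \frac{1}{3} \cdot 28} \cdot 9 = -2 - \frac{1}{-2 + 14} \cdot 9 = -2 - \frac{1}{12} \cdot 9 = -2 - \frac{3}{4} = - \frac{11}{4} \approx -2.75$)
$m \left(-16\right) = \left(- \frac{11}{4}\right) \left(-16\right) = 44$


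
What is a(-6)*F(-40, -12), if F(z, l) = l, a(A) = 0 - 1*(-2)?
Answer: -24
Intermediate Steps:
a(A) = 2 (a(A) = 0 + 2 = 2)
a(-6)*F(-40, -12) = 2*(-12) = -24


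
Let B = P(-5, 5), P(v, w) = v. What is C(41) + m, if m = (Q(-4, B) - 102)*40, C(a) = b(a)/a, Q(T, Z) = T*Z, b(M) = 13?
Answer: -134467/41 ≈ -3279.7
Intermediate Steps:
B = -5
C(a) = 13/a
m = -3280 (m = (-4*(-5) - 102)*40 = (20 - 102)*40 = -82*40 = -3280)
C(41) + m = 13/41 - 3280 = -134467/41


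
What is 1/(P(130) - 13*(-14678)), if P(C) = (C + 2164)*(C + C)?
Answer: 1/787254 ≈ 1.2702e-6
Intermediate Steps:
P(C) = 2*C*(2164 + C) (P(C) = (2164 + C)*(2*C) = 2*C*(2164 + C))
1/(P(130) - 13*(-14678)) = 1/(2*130*(2164 + 130) - 13*(-14678)) = 1/(2*130*2294 - 1*(-190814)) = 1/(596440 + 190814) = 1/787254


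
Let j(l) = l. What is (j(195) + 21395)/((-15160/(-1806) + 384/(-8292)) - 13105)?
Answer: -13471577070/8171957281 ≈ -1.6485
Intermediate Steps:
(j(195) + 21395)/((-15160/(-1806) + 384/(-8292)) - 13105) = (195 + 21395)/((-15160/(-1806) + 384/(-8292)) - 13105) = 21590/((-15160*(-1/1806) + 384*(-1/8292)) - 13105) = 21590/((7580/903 - 32/691) - 13105) = 21590/(5208884/623973 - 13105) = 21590/(-8171957281/623973) = 21590*(-623973/8171957281) = -13471577070/8171957281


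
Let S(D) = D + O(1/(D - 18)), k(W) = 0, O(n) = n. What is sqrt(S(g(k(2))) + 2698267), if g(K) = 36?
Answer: sqrt(97138910)/6 ≈ 1642.7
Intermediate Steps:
S(D) = D + 1/(-18 + D) (S(D) = D + 1/(D - 18) = D + 1/(-18 + D))
sqrt(S(g(k(2))) + 2698267) = sqrt((1 + 36*(-18 + 36))/(-18 + 36) + 2698267) = sqrt((1 + 36*18)/18 + 2698267) = sqrt((1 + 648)/18 + 2698267) = sqrt((1/18)*649 + 2698267) = sqrt(649/18 + 2698267) = sqrt(48569455/18) = sqrt(97138910)/6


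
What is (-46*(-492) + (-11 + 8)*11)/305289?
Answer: 279/3769 ≈ 0.074025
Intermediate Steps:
(-46*(-492) + (-11 + 8)*11)/305289 = (22632 - 3*11)*(1/305289) = (22632 - 33)*(1/305289) = 22599*(1/305289) = 279/3769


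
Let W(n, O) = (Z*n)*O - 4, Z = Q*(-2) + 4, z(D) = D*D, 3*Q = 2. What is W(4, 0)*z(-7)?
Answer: -196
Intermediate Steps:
Q = ⅔ (Q = (⅓)*2 = ⅔ ≈ 0.66667)
z(D) = D²
Z = 8/3 (Z = (⅔)*(-2) + 4 = -4/3 + 4 = 8/3 ≈ 2.6667)
W(n, O) = -4 + 8*O*n/3 (W(n, O) = (8*n/3)*O - 4 = 8*O*n/3 - 4 = -4 + 8*O*n/3)
W(4, 0)*z(-7) = (-4 + (8/3)*0*4)*(-7)² = (-4 + 0)*49 = -4*49 = -196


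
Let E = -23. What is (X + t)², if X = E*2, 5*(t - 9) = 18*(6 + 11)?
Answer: 14641/25 ≈ 585.64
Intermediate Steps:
t = 351/5 (t = 9 + (18*(6 + 11))/5 = 9 + (18*17)/5 = 9 + (⅕)*306 = 9 + 306/5 = 351/5 ≈ 70.200)
X = -46 (X = -23*2 = -46)
(X + t)² = (-46 + 351/5)² = (121/5)² = 14641/25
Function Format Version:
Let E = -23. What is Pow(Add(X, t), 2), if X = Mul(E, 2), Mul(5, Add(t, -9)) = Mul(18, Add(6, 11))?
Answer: Rational(14641, 25) ≈ 585.64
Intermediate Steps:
t = Rational(351, 5) (t = Add(9, Mul(Rational(1, 5), Mul(18, Add(6, 11)))) = Add(9, Mul(Rational(1, 5), Mul(18, 17))) = Add(9, Mul(Rational(1, 5), 306)) = Add(9, Rational(306, 5)) = Rational(351, 5) ≈ 70.200)
X = -46 (X = Mul(-23, 2) = -46)
Pow(Add(X, t), 2) = Pow(Add(-46, Rational(351, 5)), 2) = Pow(Rational(121, 5), 2) = Rational(14641, 25)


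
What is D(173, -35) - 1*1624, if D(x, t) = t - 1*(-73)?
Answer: -1586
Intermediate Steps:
D(x, t) = 73 + t (D(x, t) = t + 73 = 73 + t)
D(173, -35) - 1*1624 = (73 - 35) - 1*1624 = 38 - 1624 = -1586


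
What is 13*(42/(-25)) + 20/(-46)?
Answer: -12808/575 ≈ -22.275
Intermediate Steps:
13*(42/(-25)) + 20/(-46) = 13*(42*(-1/25)) + 20*(-1/46) = 13*(-42/25) - 10/23 = -546/25 - 10/23 = -12808/575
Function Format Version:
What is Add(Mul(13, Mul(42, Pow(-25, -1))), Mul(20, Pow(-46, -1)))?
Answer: Rational(-12808, 575) ≈ -22.275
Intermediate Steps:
Add(Mul(13, Mul(42, Pow(-25, -1))), Mul(20, Pow(-46, -1))) = Add(Mul(13, Mul(42, Rational(-1, 25))), Mul(20, Rational(-1, 46))) = Add(Mul(13, Rational(-42, 25)), Rational(-10, 23)) = Add(Rational(-546, 25), Rational(-10, 23)) = Rational(-12808, 575)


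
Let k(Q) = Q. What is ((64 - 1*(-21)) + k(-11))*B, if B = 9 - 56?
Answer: -3478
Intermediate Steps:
B = -47
((64 - 1*(-21)) + k(-11))*B = ((64 - 1*(-21)) - 11)*(-47) = ((64 + 21) - 11)*(-47) = (85 - 11)*(-47) = 74*(-47) = -3478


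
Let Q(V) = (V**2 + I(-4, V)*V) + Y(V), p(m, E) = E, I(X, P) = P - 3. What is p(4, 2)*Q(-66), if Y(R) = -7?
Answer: 17806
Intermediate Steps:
I(X, P) = -3 + P
Q(V) = -7 + V**2 + V*(-3 + V) (Q(V) = (V**2 + (-3 + V)*V) - 7 = (V**2 + V*(-3 + V)) - 7 = -7 + V**2 + V*(-3 + V))
p(4, 2)*Q(-66) = 2*(-7 + (-66)**2 - 66*(-3 - 66)) = 2*(-7 + 4356 - 66*(-69)) = 2*(-7 + 4356 + 4554) = 2*8903 = 17806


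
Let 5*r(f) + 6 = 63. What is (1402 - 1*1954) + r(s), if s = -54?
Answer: -2703/5 ≈ -540.60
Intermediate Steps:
r(f) = 57/5 (r(f) = -6/5 + (⅕)*63 = -6/5 + 63/5 = 57/5)
(1402 - 1*1954) + r(s) = (1402 - 1*1954) + 57/5 = (1402 - 1954) + 57/5 = -552 + 57/5 = -2703/5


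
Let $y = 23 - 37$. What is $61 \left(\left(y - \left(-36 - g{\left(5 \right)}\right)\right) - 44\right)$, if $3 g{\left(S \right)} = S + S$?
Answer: $- \frac{3416}{3} \approx -1138.7$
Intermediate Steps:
$g{\left(S \right)} = \frac{2 S}{3}$ ($g{\left(S \right)} = \frac{S + S}{3} = \frac{2 S}{3}$)
$y = -14$ ($y = 23 - 37 = -14$)
$61 \left(\left(y - \left(-36 - g{\left(5 \right)}\right)\right) - 44\right) = 61 \left(\left(-14 - \left(-36 - \frac{2}{3} \cdot 5\right)\right) - 44\right) = 61 \left(\left(-14 - \left(-36 - \frac{10}{3}\right)\right) - 44\right) = 61 \left(\left(-14 - - \frac{118}{3}\right) - 44\right) = 61 \left(\left(-14 + \frac{118}{3}\right) - 44\right) = 61 \left(\frac{76}{3} - 44\right) = 61 \left(- \frac{56}{3}\right) = - \frac{3416}{3}$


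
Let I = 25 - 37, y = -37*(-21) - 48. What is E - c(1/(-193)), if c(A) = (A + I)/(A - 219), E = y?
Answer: 30811055/42268 ≈ 728.95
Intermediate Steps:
y = 729 (y = 777 - 48 = 729)
E = 729
I = -12
c(A) = (-12 + A)/(-219 + A) (c(A) = (A - 12)/(A - 219) = (-12 + A)/(-219 + A))
E - c(1/(-193)) = 729 - (-12 + 1/(-193))/(-219 + 1/(-193)) = 729 - (-12 - 1/193)/(-219 - 1/193) = 729 - (-2317)/((-42268/193)*193) = 729 - (-193)*(-2317)/(42268*193) = 729 - 1*2317/42268 = 729 - 2317/42268 = 30811055/42268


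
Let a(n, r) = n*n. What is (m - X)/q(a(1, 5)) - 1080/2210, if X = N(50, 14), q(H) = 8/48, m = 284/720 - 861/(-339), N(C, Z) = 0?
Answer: 12823823/749190 ≈ 17.117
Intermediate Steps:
a(n, r) = n**2
m = 59683/20340 (m = 284*(1/720) - 861*(-1/339) = 71/180 + 287/113 = 59683/20340 ≈ 2.9343)
q(H) = 1/6 (q(H) = 8*(1/48) = 1/6)
X = 0
(m - X)/q(a(1, 5)) - 1080/2210 = (59683/20340 - 1*0)/(1/6) - 1080/2210 = (59683/20340 + 0)*6 - 1080*1/2210 = (59683/20340)*6 - 108/221 = 59683/3390 - 108/221 = 12823823/749190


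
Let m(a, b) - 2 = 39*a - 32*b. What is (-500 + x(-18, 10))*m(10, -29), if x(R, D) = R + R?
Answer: -707520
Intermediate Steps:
m(a, b) = 2 - 32*b + 39*a (m(a, b) = 2 + (39*a - 32*b) = 2 + (-32*b + 39*a) = 2 - 32*b + 39*a)
x(R, D) = 2*R
(-500 + x(-18, 10))*m(10, -29) = (-500 + 2*(-18))*(2 - 32*(-29) + 39*10) = (-500 - 36)*(2 + 928 + 390) = -536*1320 = -707520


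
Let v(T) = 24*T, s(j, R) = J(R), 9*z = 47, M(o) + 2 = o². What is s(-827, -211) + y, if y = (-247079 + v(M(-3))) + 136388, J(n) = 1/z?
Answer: -5194572/47 ≈ -1.1052e+5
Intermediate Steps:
M(o) = -2 + o²
z = 47/9 (z = (⅑)*47 = 47/9 ≈ 5.2222)
J(n) = 9/47 (J(n) = 1/(47/9) = 9/47)
s(j, R) = 9/47
y = -110523 (y = (-247079 + 24*(-2 + (-3)²)) + 136388 = (-247079 + 24*(-2 + 9)) + 136388 = (-247079 + 24*7) + 136388 = (-247079 + 168) + 136388 = -246911 + 136388 = -110523)
s(-827, -211) + y = 9/47 - 110523 = -5194572/47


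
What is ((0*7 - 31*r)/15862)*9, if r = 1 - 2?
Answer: 279/15862 ≈ 0.017589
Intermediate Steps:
r = -1
((0*7 - 31*r)/15862)*9 = ((0*7 - 31*(-1))/15862)*9 = ((0 + 31)*(1/15862))*9 = (31*(1/15862))*9 = (31/15862)*9 = 279/15862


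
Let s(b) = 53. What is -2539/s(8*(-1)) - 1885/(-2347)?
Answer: -5859128/124391 ≈ -47.102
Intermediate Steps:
-2539/s(8*(-1)) - 1885/(-2347) = -2539/53 - 1885/(-2347) = -2539*1/53 - 1885*(-1/2347) = -2539/53 + 1885/2347 = -5859128/124391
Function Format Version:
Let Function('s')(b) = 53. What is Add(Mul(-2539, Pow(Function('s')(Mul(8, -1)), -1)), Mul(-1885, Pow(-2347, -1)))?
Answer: Rational(-5859128, 124391) ≈ -47.102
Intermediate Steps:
Add(Mul(-2539, Pow(Function('s')(Mul(8, -1)), -1)), Mul(-1885, Pow(-2347, -1))) = Add(Mul(-2539, Pow(53, -1)), Mul(-1885, Pow(-2347, -1))) = Add(Mul(-2539, Rational(1, 53)), Mul(-1885, Rational(-1, 2347))) = Add(Rational(-2539, 53), Rational(1885, 2347)) = Rational(-5859128, 124391)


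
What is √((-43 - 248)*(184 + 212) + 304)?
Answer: 2*I*√28733 ≈ 339.02*I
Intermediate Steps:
√((-43 - 248)*(184 + 212) + 304) = √(-291*396 + 304) = √(-115236 + 304) = √(-114932) = 2*I*√28733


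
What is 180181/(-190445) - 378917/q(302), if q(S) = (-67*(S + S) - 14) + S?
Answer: 6463233/761780 ≈ 8.4844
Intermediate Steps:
q(S) = -14 - 133*S (q(S) = (-134*S - 14) + S = (-14 - 134*S) + S = -14 - 133*S)
180181/(-190445) - 378917/q(302) = 180181/(-190445) - 378917/(-14 - 133*302) = 180181*(-1/190445) - 378917/(-14 - 40166) = -180181/190445 - 378917/(-40180) = -180181/190445 - 378917*(-1/40180) = -180181/190445 + 7733/820 = 6463233/761780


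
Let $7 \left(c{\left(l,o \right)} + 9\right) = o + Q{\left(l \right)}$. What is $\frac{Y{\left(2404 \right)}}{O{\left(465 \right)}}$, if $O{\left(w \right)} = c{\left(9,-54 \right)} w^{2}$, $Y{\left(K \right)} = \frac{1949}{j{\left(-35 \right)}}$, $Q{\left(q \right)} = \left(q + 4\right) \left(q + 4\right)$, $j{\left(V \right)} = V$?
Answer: $- \frac{1949}{56218500} \approx -3.4668 \cdot 10^{-5}$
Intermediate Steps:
$Q{\left(q \right)} = \left(4 + q\right)^{2}$ ($Q{\left(q \right)} = \left(4 + q\right) \left(4 + q\right) = \left(4 + q\right)^{2}$)
$Y{\left(K \right)} = - \frac{1949}{35}$ ($Y{\left(K \right)} = \frac{1949}{-35} = 1949 \left(- \frac{1}{35}\right) = - \frac{1949}{35}$)
$c{\left(l,o \right)} = -9 + \frac{o}{7} + \frac{\left(4 + l\right)^{2}}{7}$ ($c{\left(l,o \right)} = -9 + \frac{o + \left(4 + l\right)^{2}}{7} = -9 + \left(\frac{o}{7} + \frac{\left(4 + l\right)^{2}}{7}\right) = -9 + \frac{o}{7} + \frac{\left(4 + l\right)^{2}}{7}$)
$O{\left(w \right)} = \frac{52 w^{2}}{7}$ ($O{\left(w \right)} = \left(-9 + \frac{1}{7} \left(-54\right) + \frac{\left(4 + 9\right)^{2}}{7}\right) w^{2} = \left(-9 - \frac{54}{7} + \frac{13^{2}}{7}\right) w^{2} = \left(-9 - \frac{54}{7} + \frac{1}{7} \cdot 169\right) w^{2} = \left(-9 - \frac{54}{7} + \frac{169}{7}\right) w^{2} = \frac{52 w^{2}}{7}$)
$\frac{Y{\left(2404 \right)}}{O{\left(465 \right)}} = - \frac{1949}{35 \frac{52 \cdot 465^{2}}{7}} = - \frac{1949}{35 \cdot \frac{52}{7} \cdot 216225} = - \frac{1949}{35 \cdot \frac{11243700}{7}} = \left(- \frac{1949}{35}\right) \frac{7}{11243700} = - \frac{1949}{56218500}$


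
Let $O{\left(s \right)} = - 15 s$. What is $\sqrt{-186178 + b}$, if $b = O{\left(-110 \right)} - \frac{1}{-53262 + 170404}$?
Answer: $\frac{i \sqrt{2532139009323734}}{117142} \approx 429.57 i$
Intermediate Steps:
$b = \frac{193284299}{117142}$ ($b = \left(-15\right) \left(-110\right) - \frac{1}{-53262 + 170404} = 1650 - \frac{1}{117142} = \frac{193284299}{117142} \approx 1650.0$)
$\sqrt{-186178 + b} = \sqrt{-186178 + \frac{193284299}{117142}} = \sqrt{- \frac{21615978977}{117142}} = \frac{i \sqrt{2532139009323734}}{117142}$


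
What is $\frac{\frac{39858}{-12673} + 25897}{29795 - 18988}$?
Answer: $\frac{328152823}{136957111} \approx 2.396$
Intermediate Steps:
$\frac{\frac{39858}{-12673} + 25897}{29795 - 18988} = \frac{39858 \left(- \frac{1}{12673}\right) + 25897}{10807} = \left(- \frac{39858}{12673} + 25897\right) \frac{1}{10807} = \frac{328152823}{12673} \cdot \frac{1}{10807} = \frac{328152823}{136957111}$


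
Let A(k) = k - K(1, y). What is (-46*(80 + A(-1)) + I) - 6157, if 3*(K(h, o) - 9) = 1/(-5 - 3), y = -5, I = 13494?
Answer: 49381/12 ≈ 4115.1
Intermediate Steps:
K(h, o) = 215/24 (K(h, o) = 9 + 1/(3*(-5 - 3)) = 9 + (⅓)/(-8) = 9 + (⅓)*(-⅛) = 9 - 1/24 = 215/24)
A(k) = -215/24 + k (A(k) = k - 1*215/24 = k - 215/24 = -215/24 + k)
(-46*(80 + A(-1)) + I) - 6157 = (-46*(80 + (-215/24 - 1)) + 13494) - 6157 = (-46*(80 - 239/24) + 13494) - 6157 = (-46*1681/24 + 13494) - 6157 = (-38663/12 + 13494) - 6157 = 123265/12 - 6157 = 49381/12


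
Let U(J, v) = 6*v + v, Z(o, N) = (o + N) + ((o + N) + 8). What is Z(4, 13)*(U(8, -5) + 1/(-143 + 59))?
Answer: -2941/2 ≈ -1470.5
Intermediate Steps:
Z(o, N) = 8 + 2*N + 2*o (Z(o, N) = (N + o) + ((N + o) + 8) = (N + o) + (8 + N + o) = 8 + 2*N + 2*o)
U(J, v) = 7*v
Z(4, 13)*(U(8, -5) + 1/(-143 + 59)) = (8 + 2*13 + 2*4)*(7*(-5) + 1/(-143 + 59)) = (8 + 26 + 8)*(-35 + 1/(-84)) = 42*(-35 - 1/84) = 42*(-2941/84) = -2941/2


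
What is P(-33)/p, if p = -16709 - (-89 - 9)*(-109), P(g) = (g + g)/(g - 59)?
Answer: -33/1259986 ≈ -2.6191e-5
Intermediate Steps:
P(g) = 2*g/(-59 + g) (P(g) = (2*g)/(-59 + g) = 2*g/(-59 + g))
p = -27391 (p = -16709 - (-98)*(-109) = -16709 - 1*10682 = -16709 - 10682 = -27391)
P(-33)/p = (2*(-33)/(-59 - 33))/(-27391) = (2*(-33)/(-92))*(-1/27391) = (2*(-33)*(-1/92))*(-1/27391) = (33/46)*(-1/27391) = -33/1259986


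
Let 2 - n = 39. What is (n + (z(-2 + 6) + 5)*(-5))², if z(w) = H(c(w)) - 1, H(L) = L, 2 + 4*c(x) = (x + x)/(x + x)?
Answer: 49729/16 ≈ 3108.1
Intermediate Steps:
c(x) = -¼ (c(x) = -½ + ((x + x)/(x + x))/4 = -½ + ((2*x)/((2*x)))/4 = -½ + ((2*x)*(1/(2*x)))/4 = -½ + (¼)*1 = -½ + ¼ = -¼)
n = -37 (n = 2 - 1*39 = 2 - 39 = -37)
z(w) = -5/4 (z(w) = -¼ - 1 = -5/4)
(n + (z(-2 + 6) + 5)*(-5))² = (-37 + (-5/4 + 5)*(-5))² = (-37 + (15/4)*(-5))² = (-37 - 75/4)² = (-223/4)² = 49729/16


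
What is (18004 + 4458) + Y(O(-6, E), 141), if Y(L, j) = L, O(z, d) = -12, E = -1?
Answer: 22450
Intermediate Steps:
(18004 + 4458) + Y(O(-6, E), 141) = (18004 + 4458) - 12 = 22462 - 12 = 22450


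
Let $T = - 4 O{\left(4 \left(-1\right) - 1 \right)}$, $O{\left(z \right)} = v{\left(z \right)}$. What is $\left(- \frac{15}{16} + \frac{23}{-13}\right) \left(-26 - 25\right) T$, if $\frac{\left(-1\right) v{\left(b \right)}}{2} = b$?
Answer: $- \frac{143565}{26} \approx -5521.7$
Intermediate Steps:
$v{\left(b \right)} = - 2 b$
$O{\left(z \right)} = - 2 z$
$T = -40$ ($T = - 4 \left(- 2 \left(4 \left(-1\right) - 1\right)\right) = - 4 \left(- 2 \left(-4 - 1\right)\right) = - 4 \left(\left(-2\right) \left(-5\right)\right) = \left(-4\right) 10 = -40$)
$\left(- \frac{15}{16} + \frac{23}{-13}\right) \left(-26 - 25\right) T = \left(- \frac{15}{16} + \frac{23}{-13}\right) \left(-26 - 25\right) \left(-40\right) = \left(\left(-15\right) \frac{1}{16} + 23 \left(- \frac{1}{13}\right)\right) \left(-51\right) \left(-40\right) = \left(- \frac{15}{16} - \frac{23}{13}\right) \left(-51\right) \left(-40\right) = \left(- \frac{563}{208}\right) \left(-51\right) \left(-40\right) = \frac{28713}{208} \left(-40\right) = - \frac{143565}{26}$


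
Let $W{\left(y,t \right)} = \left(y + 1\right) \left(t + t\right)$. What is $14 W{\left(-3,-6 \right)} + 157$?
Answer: $493$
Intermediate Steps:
$W{\left(y,t \right)} = 2 t \left(1 + y\right)$ ($W{\left(y,t \right)} = \left(1 + y\right) 2 t = 2 t \left(1 + y\right)$)
$14 W{\left(-3,-6 \right)} + 157 = 14 \cdot 2 \left(-6\right) \left(1 - 3\right) + 157 = 14 \cdot 2 \left(-6\right) \left(-2\right) + 157 = 14 \cdot 24 + 157 = 336 + 157 = 493$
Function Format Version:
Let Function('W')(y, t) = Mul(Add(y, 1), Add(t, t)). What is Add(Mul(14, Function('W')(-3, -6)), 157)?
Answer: 493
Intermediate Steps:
Function('W')(y, t) = Mul(2, t, Add(1, y)) (Function('W')(y, t) = Mul(Add(1, y), Mul(2, t)) = Mul(2, t, Add(1, y)))
Add(Mul(14, Function('W')(-3, -6)), 157) = Add(Mul(14, Mul(2, -6, Add(1, -3))), 157) = Add(Mul(14, Mul(2, -6, -2)), 157) = Add(Mul(14, 24), 157) = Add(336, 157) = 493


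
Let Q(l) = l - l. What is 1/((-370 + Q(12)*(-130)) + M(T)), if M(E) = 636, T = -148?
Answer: 1/266 ≈ 0.0037594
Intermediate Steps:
Q(l) = 0
1/((-370 + Q(12)*(-130)) + M(T)) = 1/((-370 + 0*(-130)) + 636) = 1/((-370 + 0) + 636) = 1/(-370 + 636) = 1/266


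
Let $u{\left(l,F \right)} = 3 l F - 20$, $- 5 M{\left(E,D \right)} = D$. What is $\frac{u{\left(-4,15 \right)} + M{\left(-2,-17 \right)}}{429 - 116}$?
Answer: $- \frac{983}{1565} \approx -0.62811$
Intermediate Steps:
$M{\left(E,D \right)} = - \frac{D}{5}$
$u{\left(l,F \right)} = -20 + 3 F l$ ($u{\left(l,F \right)} = 3 F l - 20 = -20 + 3 F l$)
$\frac{u{\left(-4,15 \right)} + M{\left(-2,-17 \right)}}{429 - 116} = \frac{\left(-20 + 3 \cdot 15 \left(-4\right)\right) - - \frac{17}{5}}{429 - 116} = \frac{\left(-20 - 180\right) + \frac{17}{5}}{313} = \left(-200 + \frac{17}{5}\right) \frac{1}{313} = \left(- \frac{983}{5}\right) \frac{1}{313} = - \frac{983}{1565}$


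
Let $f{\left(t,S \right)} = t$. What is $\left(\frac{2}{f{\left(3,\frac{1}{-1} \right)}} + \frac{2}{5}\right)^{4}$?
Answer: $\frac{65536}{50625} \approx 1.2945$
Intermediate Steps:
$\left(\frac{2}{f{\left(3,\frac{1}{-1} \right)}} + \frac{2}{5}\right)^{4} = \left(\frac{2}{3} + \frac{2}{5}\right)^{4} = \left(\frac{16}{15}\right)^{4} = \frac{65536}{50625}$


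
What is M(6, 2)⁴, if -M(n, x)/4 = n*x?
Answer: 5308416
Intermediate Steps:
M(n, x) = -4*n*x
M(6, 2)⁴ = (-4*6*2)⁴ = (-48)⁴ = 5308416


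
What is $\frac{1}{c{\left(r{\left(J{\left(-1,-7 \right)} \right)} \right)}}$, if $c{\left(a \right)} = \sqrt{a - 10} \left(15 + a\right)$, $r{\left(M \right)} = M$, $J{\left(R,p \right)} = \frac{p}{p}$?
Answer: $- \frac{i}{48} \approx - 0.020833 i$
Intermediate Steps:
$J{\left(R,p \right)} = 1$
$c{\left(a \right)} = \sqrt{-10 + a} \left(15 + a\right)$
$\frac{1}{c{\left(r{\left(J{\left(-1,-7 \right)} \right)} \right)}} = \frac{1}{\sqrt{-10 + 1} \left(15 + 1\right)} = \frac{1}{\sqrt{-9} \cdot 16} = \frac{1}{3 i 16} = \frac{1}{48 i} = - \frac{i}{48}$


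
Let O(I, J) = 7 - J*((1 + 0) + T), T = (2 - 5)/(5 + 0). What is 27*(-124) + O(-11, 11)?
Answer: -16727/5 ≈ -3345.4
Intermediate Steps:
T = -⅗ (T = -3/5 = -3*⅕ = -⅗ ≈ -0.60000)
O(I, J) = 7 - 2*J/5 (O(I, J) = 7 - J*((1 + 0) - ⅗) = 7 - J*(1 - ⅗) = 7 - J*2/5 = 7 - 2*J/5)
27*(-124) + O(-11, 11) = 27*(-124) + (7 - ⅖*11) = -3348 + (7 - 22/5) = -3348 + 13/5 = -16727/5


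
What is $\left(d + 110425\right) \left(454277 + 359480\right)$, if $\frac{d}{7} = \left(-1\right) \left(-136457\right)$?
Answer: $867158989368$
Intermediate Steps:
$d = 955199$ ($d = 7 \left(\left(-1\right) \left(-136457\right)\right) = 7 \cdot 136457 = 955199$)
$\left(d + 110425\right) \left(454277 + 359480\right) = \left(955199 + 110425\right) \left(454277 + 359480\right) = 1065624 \cdot 813757 = 867158989368$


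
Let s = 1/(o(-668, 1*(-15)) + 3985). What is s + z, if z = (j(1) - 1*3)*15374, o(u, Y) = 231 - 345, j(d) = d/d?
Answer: -119025507/3871 ≈ -30748.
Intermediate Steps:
j(d) = 1
o(u, Y) = -114
s = 1/3871 (s = 1/(-114 + 3985) = 1/3871 ≈ 0.00025833)
z = -30748 (z = (1 - 1*3)*15374 = (1 - 3)*15374 = -2*15374 = -30748)
s + z = 1/3871 - 30748 = -119025507/3871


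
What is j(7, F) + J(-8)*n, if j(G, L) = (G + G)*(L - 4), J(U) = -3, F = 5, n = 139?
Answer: -403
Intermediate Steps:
j(G, L) = 2*G*(-4 + L) (j(G, L) = (2*G)*(-4 + L) = 2*G*(-4 + L))
j(7, F) + J(-8)*n = 2*7*(-4 + 5) - 3*139 = 2*7*1 - 417 = 14 - 417 = -403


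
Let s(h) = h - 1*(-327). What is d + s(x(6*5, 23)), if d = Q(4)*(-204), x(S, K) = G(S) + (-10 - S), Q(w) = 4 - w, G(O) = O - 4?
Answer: 313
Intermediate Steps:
G(O) = -4 + O
x(S, K) = -14 (x(S, K) = (-4 + S) + (-10 - S) = -14)
s(h) = 327 + h (s(h) = h + 327 = 327 + h)
d = 0 (d = (4 - 1*4)*(-204) = (4 - 4)*(-204) = 0*(-204) = 0)
d + s(x(6*5, 23)) = 0 + (327 - 14) = 0 + 313 = 313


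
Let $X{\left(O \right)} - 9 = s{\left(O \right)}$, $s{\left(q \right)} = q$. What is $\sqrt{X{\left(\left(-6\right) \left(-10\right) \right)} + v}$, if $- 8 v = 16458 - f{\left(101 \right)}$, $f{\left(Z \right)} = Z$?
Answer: $\frac{i \sqrt{31610}}{4} \approx 44.448 i$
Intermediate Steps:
$X{\left(O \right)} = 9 + O$
$v = - \frac{16357}{8}$ ($v = - \frac{16458 - 101}{8} = \left(- \frac{1}{8}\right) 16357 = - \frac{16357}{8} \approx -2044.6$)
$\sqrt{X{\left(\left(-6\right) \left(-10\right) \right)} + v} = \sqrt{\left(9 - -60\right) - \frac{16357}{8}} = \sqrt{\left(9 + 60\right) - \frac{16357}{8}} = \sqrt{69 - \frac{16357}{8}} = \sqrt{- \frac{15805}{8}} = \frac{i \sqrt{31610}}{4}$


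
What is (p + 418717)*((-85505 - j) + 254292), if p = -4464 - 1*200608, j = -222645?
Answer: 83627489640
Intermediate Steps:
p = -205072 (p = -4464 - 200608 = -205072)
(p + 418717)*((-85505 - j) + 254292) = (-205072 + 418717)*((-85505 - 1*(-222645)) + 254292) = 213645*((-85505 + 222645) + 254292) = 213645*(137140 + 254292) = 213645*391432 = 83627489640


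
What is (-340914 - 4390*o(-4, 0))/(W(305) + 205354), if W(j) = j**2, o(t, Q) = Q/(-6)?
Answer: -340914/298379 ≈ -1.1426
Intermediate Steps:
o(t, Q) = -Q/6 (o(t, Q) = Q*(-1/6) = -Q/6)
(-340914 - 4390*o(-4, 0))/(W(305) + 205354) = (-340914 - (-2195)*0/3)/(305**2 + 205354) = (-340914 - 4390*0)/(93025 + 205354) = (-340914 + 0)/298379 = -340914*1/298379 = -340914/298379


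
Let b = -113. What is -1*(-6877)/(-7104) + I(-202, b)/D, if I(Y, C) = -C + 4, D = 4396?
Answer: -7350031/7807296 ≈ -0.94143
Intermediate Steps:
I(Y, C) = 4 - C
-1*(-6877)/(-7104) + I(-202, b)/D = -1*(-6877)/(-7104) + (4 - 1*(-113))/4396 = 6877*(-1/7104) + (4 + 113)*(1/4396) = -6877/7104 + 117*(1/4396) = -6877/7104 + 117/4396 = -7350031/7807296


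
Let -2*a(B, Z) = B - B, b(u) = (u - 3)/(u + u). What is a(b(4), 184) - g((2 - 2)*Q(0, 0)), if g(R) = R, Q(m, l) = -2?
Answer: 0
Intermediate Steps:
b(u) = (-3 + u)/(2*u) (b(u) = (-3 + u)/((2*u)) = (-3 + u)*(1/(2*u)) = (-3 + u)/(2*u))
a(B, Z) = 0 (a(B, Z) = -(B - B)/2 = -½*0 = 0)
a(b(4), 184) - g((2 - 2)*Q(0, 0)) = 0 - (2 - 2)*(-2) = 0 - 0*(-2) = 0 - 1*0 = 0 + 0 = 0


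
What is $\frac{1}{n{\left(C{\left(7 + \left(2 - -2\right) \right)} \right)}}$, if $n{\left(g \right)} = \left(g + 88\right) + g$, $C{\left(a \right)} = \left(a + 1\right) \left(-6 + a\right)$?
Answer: $\frac{1}{208} \approx 0.0048077$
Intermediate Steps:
$C{\left(a \right)} = \left(1 + a\right) \left(-6 + a\right)$
$n{\left(g \right)} = 88 + 2 g$ ($n{\left(g \right)} = \left(88 + g\right) + g = 88 + 2 g$)
$\frac{1}{n{\left(C{\left(7 + \left(2 - -2\right) \right)} \right)}} = \frac{1}{88 + 2 \left(-6 + \left(7 + \left(2 - -2\right)\right)^{2} - 5 \left(7 + \left(2 - -2\right)\right)\right)} = \frac{1}{88 + 2 \left(-6 + \left(7 + \left(2 + 2\right)\right)^{2} - 5 \left(7 + \left(2 + 2\right)\right)\right)} = \frac{1}{88 + 2 \left(-6 + \left(7 + 4\right)^{2} - 5 \left(7 + 4\right)\right)} = \frac{1}{88 + 2 \left(-6 + 11^{2} - 55\right)} = \frac{1}{88 + 2 \left(-6 + 121 - 55\right)} = \frac{1}{88 + 2 \cdot 60} = \frac{1}{88 + 120} = \frac{1}{208}$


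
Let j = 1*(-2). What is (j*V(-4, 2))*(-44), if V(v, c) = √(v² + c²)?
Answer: 176*√5 ≈ 393.55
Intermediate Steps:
j = -2
V(v, c) = √(c² + v²)
(j*V(-4, 2))*(-44) = -2*√(2² + (-4)²)*(-44) = -2*√(4 + 16)*(-44) = -4*√5*(-44) = 176*√5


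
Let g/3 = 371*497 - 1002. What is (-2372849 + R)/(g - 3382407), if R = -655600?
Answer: 1009483/944084 ≈ 1.0693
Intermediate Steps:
g = 550155 (g = 3*(371*497 - 1002) = 3*(184387 - 1002) = 3*183385 = 550155)
(-2372849 + R)/(g - 3382407) = (-2372849 - 655600)/(550155 - 3382407) = -3028449/(-2832252) = -3028449*(-1/2832252) = 1009483/944084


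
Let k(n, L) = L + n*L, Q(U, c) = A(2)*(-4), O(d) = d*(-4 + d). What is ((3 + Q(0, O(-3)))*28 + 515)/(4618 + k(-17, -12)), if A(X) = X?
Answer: 75/962 ≈ 0.077963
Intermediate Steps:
Q(U, c) = -8 (Q(U, c) = 2*(-4) = -8)
k(n, L) = L + L*n
((3 + Q(0, O(-3)))*28 + 515)/(4618 + k(-17, -12)) = ((3 - 8)*28 + 515)/(4618 - 12*(1 - 17)) = (-5*28 + 515)/(4618 - 12*(-16)) = (-140 + 515)/(4618 + 192) = 375/4810 = 375*(1/4810) = 75/962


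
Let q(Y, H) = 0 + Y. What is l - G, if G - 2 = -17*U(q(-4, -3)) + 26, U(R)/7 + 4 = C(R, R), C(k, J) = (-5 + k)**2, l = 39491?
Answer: 48626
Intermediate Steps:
q(Y, H) = Y
U(R) = -28 + 7*(-5 + R)**2
G = -9135 (G = 2 + (-17*(-28 + 7*(-5 - 4)**2) + 26) = 2 + (-17*(-28 + 7*(-9)**2) + 26) = 2 + (-17*(-28 + 7*81) + 26) = 2 + (-17*(-28 + 567) + 26) = 2 + (-17*539 + 26) = 2 + (-9163 + 26) = 2 - 9137 = -9135)
l - G = 39491 - 1*(-9135) = 39491 + 9135 = 48626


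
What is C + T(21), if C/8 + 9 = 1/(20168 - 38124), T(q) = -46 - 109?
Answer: -1019005/4489 ≈ -227.00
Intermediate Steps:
T(q) = -155
C = -323210/4489 (C = -72 + 8/(20168 - 38124) = -72 + 8/(-17956) = -72 + 8*(-1/17956) = -72 - 2/4489 = -323210/4489 ≈ -72.000)
C + T(21) = -323210/4489 - 155 = -1019005/4489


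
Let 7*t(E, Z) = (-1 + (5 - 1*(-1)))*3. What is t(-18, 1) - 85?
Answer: -580/7 ≈ -82.857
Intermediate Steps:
t(E, Z) = 15/7 (t(E, Z) = ((-1 + (5 - 1*(-1)))*3)/7 = ((-1 + (5 + 1))*3)/7 = ((-1 + 6)*3)/7 = (5*3)/7 = (⅐)*15 = 15/7)
t(-18, 1) - 85 = 15/7 - 85 = -580/7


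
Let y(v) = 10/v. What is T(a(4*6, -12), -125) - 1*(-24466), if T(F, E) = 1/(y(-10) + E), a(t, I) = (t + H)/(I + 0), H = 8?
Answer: 3082715/126 ≈ 24466.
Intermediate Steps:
a(t, I) = (8 + t)/I (a(t, I) = (t + 8)/(I + 0) = (8 + t)/I)
T(F, E) = 1/(-1 + E) (T(F, E) = 1/(10/(-10) + E) = 1/(10*(-⅒) + E) = 1/(-1 + E))
T(a(4*6, -12), -125) - 1*(-24466) = 1/(-1 - 125) - 1*(-24466) = 1/(-126) + 24466 = -1/126 + 24466 = 3082715/126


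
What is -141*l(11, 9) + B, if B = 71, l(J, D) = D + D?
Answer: -2467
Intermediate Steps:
l(J, D) = 2*D
-141*l(11, 9) + B = -282*9 + 71 = -141*18 + 71 = -2538 + 71 = -2467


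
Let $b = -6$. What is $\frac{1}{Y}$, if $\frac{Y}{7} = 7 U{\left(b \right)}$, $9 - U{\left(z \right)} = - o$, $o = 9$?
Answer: $\frac{1}{882} \approx 0.0011338$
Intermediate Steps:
$U{\left(z \right)} = 18$ ($U{\left(z \right)} = 9 - \left(-1\right) 9 = 9 - -9 = 9 + 9 = 18$)
$Y = 882$ ($Y = 7 \cdot 7 \cdot 18 = 7 \cdot 126 = 882$)
$\frac{1}{Y} = \frac{1}{882}$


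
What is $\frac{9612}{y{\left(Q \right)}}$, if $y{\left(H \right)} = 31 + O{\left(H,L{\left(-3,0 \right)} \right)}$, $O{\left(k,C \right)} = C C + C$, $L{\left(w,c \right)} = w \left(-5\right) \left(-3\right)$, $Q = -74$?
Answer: $\frac{9612}{2011} \approx 4.7797$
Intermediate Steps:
$L{\left(w,c \right)} = 15 w$ ($L{\left(w,c \right)} = - 5 w \left(-3\right) = 15 w$)
$O{\left(k,C \right)} = C + C^{2}$ ($O{\left(k,C \right)} = C^{2} + C = C + C^{2}$)
$y{\left(H \right)} = 2011$ ($y{\left(H \right)} = 31 + 15 \left(-3\right) \left(1 + 15 \left(-3\right)\right) = 31 - 45 \left(1 - 45\right) = 31 - -1980 = 31 + 1980 = 2011$)
$\frac{9612}{y{\left(Q \right)}} = \frac{9612}{2011}$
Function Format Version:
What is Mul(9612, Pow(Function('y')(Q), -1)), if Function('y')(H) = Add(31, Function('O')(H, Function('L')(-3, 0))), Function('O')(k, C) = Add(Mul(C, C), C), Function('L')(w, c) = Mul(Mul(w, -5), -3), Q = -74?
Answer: Rational(9612, 2011) ≈ 4.7797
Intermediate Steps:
Function('L')(w, c) = Mul(15, w) (Function('L')(w, c) = Mul(Mul(-5, w), -3) = Mul(15, w))
Function('O')(k, C) = Add(C, Pow(C, 2)) (Function('O')(k, C) = Add(Pow(C, 2), C) = Add(C, Pow(C, 2)))
Function('y')(H) = 2011 (Function('y')(H) = Add(31, Mul(Mul(15, -3), Add(1, Mul(15, -3)))) = Add(31, Mul(-45, Add(1, -45))) = Add(31, Mul(-45, -44)) = Add(31, 1980) = 2011)
Mul(9612, Pow(Function('y')(Q), -1)) = Mul(9612, Pow(2011, -1)) = Mul(9612, Rational(1, 2011)) = Rational(9612, 2011)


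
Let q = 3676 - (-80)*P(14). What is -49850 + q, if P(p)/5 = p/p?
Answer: -45774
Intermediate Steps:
P(p) = 5 (P(p) = 5*(p/p) = 5*1 = 5)
q = 4076 (q = 3676 - (-80)*5 = 3676 - 1*(-400) = 3676 + 400 = 4076)
-49850 + q = -49850 + 4076 = -45774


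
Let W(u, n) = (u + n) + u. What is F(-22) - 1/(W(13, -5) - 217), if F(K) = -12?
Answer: -2351/196 ≈ -11.995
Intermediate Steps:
W(u, n) = n + 2*u (W(u, n) = (n + u) + u = n + 2*u)
F(-22) - 1/(W(13, -5) - 217) = -12 - 1/((-5 + 2*13) - 217) = -12 - 1/((-5 + 26) - 217) = -12 - 1/(21 - 217) = -12 - 1/(-196) = -12 - 1*(-1/196) = -12 + 1/196 = -2351/196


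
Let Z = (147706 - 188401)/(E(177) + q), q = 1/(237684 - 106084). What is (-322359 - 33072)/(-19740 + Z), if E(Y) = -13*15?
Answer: 3040356655523/167070799420 ≈ 18.198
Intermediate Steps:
E(Y) = -195
q = 1/131600 ≈ 7.5988e-6
Z = 5355462000/25661999 (Z = (147706 - 188401)/(-195 + 1/131600) = -40695/(-25661999/131600) = -40695*(-131600/25661999) = 5355462000/25661999 ≈ 208.69)
(-322359 - 33072)/(-19740 + Z) = (-322359 - 33072)/(-19740 + 5355462000/25661999) = -355431/(-501212398260/25661999) = -355431*(-25661999/501212398260) = 3040356655523/167070799420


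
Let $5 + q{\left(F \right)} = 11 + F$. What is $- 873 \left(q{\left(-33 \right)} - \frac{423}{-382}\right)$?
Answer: $\frac{8634843}{382} \approx 22604.0$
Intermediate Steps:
$q{\left(F \right)} = 6 + F$ ($q{\left(F \right)} = -5 + \left(11 + F\right) = 6 + F$)
$- 873 \left(q{\left(-33 \right)} - \frac{423}{-382}\right) = - 873 \left(\left(6 - 33\right) - \frac{423}{-382}\right) = - 873 \left(-27 - - \frac{423}{382}\right) = - 873 \left(-27 + \frac{423}{382}\right) = \left(-873\right) \left(- \frac{9891}{382}\right) = \frac{8634843}{382}$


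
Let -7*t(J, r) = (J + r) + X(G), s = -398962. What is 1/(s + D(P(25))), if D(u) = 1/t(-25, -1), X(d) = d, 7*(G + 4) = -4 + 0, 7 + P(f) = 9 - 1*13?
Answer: -214/85377819 ≈ -2.5065e-6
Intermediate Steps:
P(f) = -11 (P(f) = -7 + (9 - 1*13) = -7 + (9 - 13) = -7 - 4 = -11)
G = -32/7 (G = -4 + (-4 + 0)/7 = -4 + (⅐)*(-4) = -4 - 4/7 = -32/7 ≈ -4.5714)
t(J, r) = 32/49 - J/7 - r/7 (t(J, r) = -((J + r) - 32/7)/7 = -(-32/7 + J + r)/7 = 32/49 - J/7 - r/7)
D(u) = 49/214 (D(u) = 1/(32/49 - ⅐*(-25) - ⅐*(-1)) = 1/(32/49 + 25/7 + ⅐) = 1/(214/49) = 49/214)
1/(s + D(P(25))) = 1/(-398962 + 49/214) = 1/(-85377819/214) = -214/85377819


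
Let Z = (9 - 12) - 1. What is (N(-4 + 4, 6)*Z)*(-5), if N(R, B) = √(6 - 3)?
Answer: 20*√3 ≈ 34.641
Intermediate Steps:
N(R, B) = √3
Z = -4 (Z = -3 - 1 = -4)
(N(-4 + 4, 6)*Z)*(-5) = (√3*(-4))*(-5) = -4*√3*(-5) = 20*√3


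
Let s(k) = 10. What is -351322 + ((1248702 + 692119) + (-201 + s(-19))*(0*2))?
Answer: 1589499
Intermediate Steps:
-351322 + ((1248702 + 692119) + (-201 + s(-19))*(0*2)) = -351322 + ((1248702 + 692119) + (-201 + 10)*(0*2)) = -351322 + (1940821 - 191*0) = -351322 + (1940821 + 0) = -351322 + 1940821 = 1589499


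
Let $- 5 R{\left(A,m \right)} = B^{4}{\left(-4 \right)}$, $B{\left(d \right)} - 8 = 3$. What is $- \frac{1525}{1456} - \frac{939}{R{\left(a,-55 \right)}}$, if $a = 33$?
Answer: $- \frac{15491605}{21317296} \approx -0.72672$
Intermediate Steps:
$B{\left(d \right)} = 11$ ($B{\left(d \right)} = 8 + 3 = 11$)
$R{\left(A,m \right)} = - \frac{14641}{5}$ ($R{\left(A,m \right)} = - \frac{11^{4}}{5} = \left(- \frac{1}{5}\right) 14641 = - \frac{14641}{5}$)
$- \frac{1525}{1456} - \frac{939}{R{\left(a,-55 \right)}} = - \frac{1525}{1456} - \frac{939}{- \frac{14641}{5}} = \left(-1525\right) \frac{1}{1456} - - \frac{4695}{14641} = - \frac{1525}{1456} + \frac{4695}{14641} = - \frac{15491605}{21317296}$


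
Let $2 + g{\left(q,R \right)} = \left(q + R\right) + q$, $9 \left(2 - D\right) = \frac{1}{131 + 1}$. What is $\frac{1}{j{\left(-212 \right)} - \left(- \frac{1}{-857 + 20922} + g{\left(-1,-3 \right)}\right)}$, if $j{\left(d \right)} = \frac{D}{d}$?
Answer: $\frac{5053490640}{35327031961} \approx 0.14305$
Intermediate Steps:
$D = \frac{2375}{1188}$ ($D = 2 - \frac{1}{9 \left(131 + 1\right)} = 2 - \frac{1}{9 \cdot 132} = 2 - \frac{1}{1188} = \frac{2375}{1188} \approx 1.9992$)
$g{\left(q,R \right)} = -2 + R + 2 q$ ($g{\left(q,R \right)} = -2 + \left(\left(q + R\right) + q\right) = -2 + \left(\left(R + q\right) + q\right) = -2 + \left(R + 2 q\right) = -2 + R + 2 q$)
$j{\left(d \right)} = \frac{2375}{1188 d}$
$\frac{1}{j{\left(-212 \right)} - \left(- \frac{1}{-857 + 20922} + g{\left(-1,-3 \right)}\right)} = \frac{1}{\frac{2375}{1188 \left(-212\right)} - \left(-5 - 2 - \frac{1}{-857 + 20922}\right)} = \frac{1}{\frac{2375}{1188} \left(- \frac{1}{212}\right) + \left(\frac{1}{20065} - \left(-2 - 3 - 2\right)\right)} = \frac{1}{- \frac{2375}{251856} + \left(\frac{1}{20065} - -7\right)} = \frac{1}{- \frac{2375}{251856} + \left(\frac{1}{20065} + 7\right)} = \frac{1}{- \frac{2375}{251856} + \frac{140456}{20065}} = \frac{1}{\frac{35327031961}{5053490640}} = \frac{5053490640}{35327031961}$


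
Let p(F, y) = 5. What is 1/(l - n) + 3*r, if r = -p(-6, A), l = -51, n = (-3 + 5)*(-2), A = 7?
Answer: -706/47 ≈ -15.021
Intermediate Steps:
n = -4 (n = 2*(-2) = -4)
r = -5 (r = -1*5 = -5)
1/(l - n) + 3*r = 1/(-51 - 1*(-4)) + 3*(-5) = 1/(-51 + 4) - 15 = 1/(-47) - 15 = -1/47 - 15 = -706/47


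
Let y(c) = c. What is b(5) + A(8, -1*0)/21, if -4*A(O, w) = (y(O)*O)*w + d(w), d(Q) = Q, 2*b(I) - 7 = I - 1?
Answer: 11/2 ≈ 5.5000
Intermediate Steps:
b(I) = 3 + I/2 (b(I) = 7/2 + (I - 1)/2 = 7/2 + (-1 + I)/2 = 7/2 + (-½ + I/2) = 3 + I/2)
A(O, w) = -w/4 - w*O²/4 (A(O, w) = -((O*O)*w + w)/4 = -(O²*w + w)/4 = -(w*O² + w)/4 = -(w + w*O²)/4 = -w/4 - w*O²/4)
b(5) + A(8, -1*0)/21 = (3 + (½)*5) + ((-1*0)*(-1 - 1*8²)/4)/21 = (3 + 5/2) + ((¼)*0*(-1 - 1*64))/21 = 11/2 + ((¼)*0*(-1 - 64))/21 = 11/2 + ((¼)*0*(-65))/21 = 11/2 + (1/21)*0 = 11/2 + 0 = 11/2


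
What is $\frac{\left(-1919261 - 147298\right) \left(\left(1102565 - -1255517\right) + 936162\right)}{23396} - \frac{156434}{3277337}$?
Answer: $- \frac{5577822402472559329}{19169144113} \approx -2.9098 \cdot 10^{8}$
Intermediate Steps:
$\frac{\left(-1919261 - 147298\right) \left(\left(1102565 - -1255517\right) + 936162\right)}{23396} - \frac{156434}{3277337} = - 2066559 \left(\left(1102565 + 1255517\right) + 936162\right) \frac{1}{23396} - \frac{156434}{3277337} = - 2066559 \left(2358082 + 936162\right) \frac{1}{23396} - \frac{156434}{3277337} = \left(-2066559\right) 3294244 \cdot \frac{1}{23396} - \frac{156434}{3277337} = \left(-6807749586396\right) \frac{1}{23396} - \frac{156434}{3277337} = - \frac{1701937396599}{5849} - \frac{156434}{3277337} = - \frac{5577822402472559329}{19169144113}$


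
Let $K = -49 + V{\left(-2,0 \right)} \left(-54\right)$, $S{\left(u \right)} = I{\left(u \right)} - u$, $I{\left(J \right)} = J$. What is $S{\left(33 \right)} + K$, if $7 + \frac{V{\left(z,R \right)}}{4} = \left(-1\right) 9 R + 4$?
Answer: $599$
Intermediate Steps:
$S{\left(u \right)} = 0$ ($S{\left(u \right)} = u - u = 0$)
$V{\left(z,R \right)} = -12 - 36 R$ ($V{\left(z,R \right)} = -28 + 4 \left(\left(-1\right) 9 R + 4\right) = -28 + 4 \left(- 9 R + 4\right) = -28 + 4 \left(4 - 9 R\right) = -28 - \left(-16 + 36 R\right) = -12 - 36 R$)
$K = 599$ ($K = -49 + \left(-12 - 0\right) \left(-54\right) = -49 + \left(-12 + 0\right) \left(-54\right) = -49 - -648 = -49 + 648 = 599$)
$S{\left(33 \right)} + K = 0 + 599 = 599$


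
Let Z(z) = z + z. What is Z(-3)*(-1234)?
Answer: 7404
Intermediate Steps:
Z(z) = 2*z
Z(-3)*(-1234) = (2*(-3))*(-1234) = -6*(-1234) = 7404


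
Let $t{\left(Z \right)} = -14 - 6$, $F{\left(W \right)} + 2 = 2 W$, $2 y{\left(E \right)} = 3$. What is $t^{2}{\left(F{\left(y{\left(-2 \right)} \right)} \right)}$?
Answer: $400$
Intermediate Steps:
$y{\left(E \right)} = \frac{3}{2}$ ($y{\left(E \right)} = \frac{1}{2} \cdot 3 = \frac{3}{2}$)
$F{\left(W \right)} = -2 + 2 W$
$t{\left(Z \right)} = -20$
$t^{2}{\left(F{\left(y{\left(-2 \right)} \right)} \right)} = \left(-20\right)^{2} = 400$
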